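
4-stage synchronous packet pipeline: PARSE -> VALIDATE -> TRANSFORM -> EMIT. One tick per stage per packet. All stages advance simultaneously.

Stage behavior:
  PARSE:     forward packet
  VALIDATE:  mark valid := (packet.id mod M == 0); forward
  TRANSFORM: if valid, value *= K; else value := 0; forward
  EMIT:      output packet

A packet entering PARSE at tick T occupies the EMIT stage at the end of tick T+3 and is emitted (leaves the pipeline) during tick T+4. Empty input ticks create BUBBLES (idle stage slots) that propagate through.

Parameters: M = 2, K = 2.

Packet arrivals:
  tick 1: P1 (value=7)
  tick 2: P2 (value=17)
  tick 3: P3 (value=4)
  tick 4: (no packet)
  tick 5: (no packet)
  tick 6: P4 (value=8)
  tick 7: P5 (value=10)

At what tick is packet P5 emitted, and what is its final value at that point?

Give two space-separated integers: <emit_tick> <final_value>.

Answer: 11 0

Derivation:
Tick 1: [PARSE:P1(v=7,ok=F), VALIDATE:-, TRANSFORM:-, EMIT:-] out:-; in:P1
Tick 2: [PARSE:P2(v=17,ok=F), VALIDATE:P1(v=7,ok=F), TRANSFORM:-, EMIT:-] out:-; in:P2
Tick 3: [PARSE:P3(v=4,ok=F), VALIDATE:P2(v=17,ok=T), TRANSFORM:P1(v=0,ok=F), EMIT:-] out:-; in:P3
Tick 4: [PARSE:-, VALIDATE:P3(v=4,ok=F), TRANSFORM:P2(v=34,ok=T), EMIT:P1(v=0,ok=F)] out:-; in:-
Tick 5: [PARSE:-, VALIDATE:-, TRANSFORM:P3(v=0,ok=F), EMIT:P2(v=34,ok=T)] out:P1(v=0); in:-
Tick 6: [PARSE:P4(v=8,ok=F), VALIDATE:-, TRANSFORM:-, EMIT:P3(v=0,ok=F)] out:P2(v=34); in:P4
Tick 7: [PARSE:P5(v=10,ok=F), VALIDATE:P4(v=8,ok=T), TRANSFORM:-, EMIT:-] out:P3(v=0); in:P5
Tick 8: [PARSE:-, VALIDATE:P5(v=10,ok=F), TRANSFORM:P4(v=16,ok=T), EMIT:-] out:-; in:-
Tick 9: [PARSE:-, VALIDATE:-, TRANSFORM:P5(v=0,ok=F), EMIT:P4(v=16,ok=T)] out:-; in:-
Tick 10: [PARSE:-, VALIDATE:-, TRANSFORM:-, EMIT:P5(v=0,ok=F)] out:P4(v=16); in:-
Tick 11: [PARSE:-, VALIDATE:-, TRANSFORM:-, EMIT:-] out:P5(v=0); in:-
P5: arrives tick 7, valid=False (id=5, id%2=1), emit tick 11, final value 0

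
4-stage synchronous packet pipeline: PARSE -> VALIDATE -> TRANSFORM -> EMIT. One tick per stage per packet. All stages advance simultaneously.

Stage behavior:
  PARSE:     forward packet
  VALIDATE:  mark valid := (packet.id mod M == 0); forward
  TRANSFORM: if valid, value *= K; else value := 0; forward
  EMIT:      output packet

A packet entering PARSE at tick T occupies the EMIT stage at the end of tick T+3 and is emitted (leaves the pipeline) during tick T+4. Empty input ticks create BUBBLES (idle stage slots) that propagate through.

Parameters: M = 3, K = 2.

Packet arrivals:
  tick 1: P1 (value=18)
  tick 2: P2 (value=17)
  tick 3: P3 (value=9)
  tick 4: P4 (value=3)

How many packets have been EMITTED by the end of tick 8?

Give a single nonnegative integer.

Answer: 4

Derivation:
Tick 1: [PARSE:P1(v=18,ok=F), VALIDATE:-, TRANSFORM:-, EMIT:-] out:-; in:P1
Tick 2: [PARSE:P2(v=17,ok=F), VALIDATE:P1(v=18,ok=F), TRANSFORM:-, EMIT:-] out:-; in:P2
Tick 3: [PARSE:P3(v=9,ok=F), VALIDATE:P2(v=17,ok=F), TRANSFORM:P1(v=0,ok=F), EMIT:-] out:-; in:P3
Tick 4: [PARSE:P4(v=3,ok=F), VALIDATE:P3(v=9,ok=T), TRANSFORM:P2(v=0,ok=F), EMIT:P1(v=0,ok=F)] out:-; in:P4
Tick 5: [PARSE:-, VALIDATE:P4(v=3,ok=F), TRANSFORM:P3(v=18,ok=T), EMIT:P2(v=0,ok=F)] out:P1(v=0); in:-
Tick 6: [PARSE:-, VALIDATE:-, TRANSFORM:P4(v=0,ok=F), EMIT:P3(v=18,ok=T)] out:P2(v=0); in:-
Tick 7: [PARSE:-, VALIDATE:-, TRANSFORM:-, EMIT:P4(v=0,ok=F)] out:P3(v=18); in:-
Tick 8: [PARSE:-, VALIDATE:-, TRANSFORM:-, EMIT:-] out:P4(v=0); in:-
Emitted by tick 8: ['P1', 'P2', 'P3', 'P4']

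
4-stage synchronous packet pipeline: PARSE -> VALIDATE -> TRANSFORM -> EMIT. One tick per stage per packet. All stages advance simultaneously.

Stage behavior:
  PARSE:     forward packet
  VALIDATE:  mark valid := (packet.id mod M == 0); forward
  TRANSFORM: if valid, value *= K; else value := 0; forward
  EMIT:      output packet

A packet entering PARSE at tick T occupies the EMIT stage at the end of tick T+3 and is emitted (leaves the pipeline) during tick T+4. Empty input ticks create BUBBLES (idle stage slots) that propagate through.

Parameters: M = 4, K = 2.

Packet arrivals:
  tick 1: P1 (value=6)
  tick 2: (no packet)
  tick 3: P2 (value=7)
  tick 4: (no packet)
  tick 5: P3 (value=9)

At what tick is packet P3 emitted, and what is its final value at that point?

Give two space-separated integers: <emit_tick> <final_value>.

Tick 1: [PARSE:P1(v=6,ok=F), VALIDATE:-, TRANSFORM:-, EMIT:-] out:-; in:P1
Tick 2: [PARSE:-, VALIDATE:P1(v=6,ok=F), TRANSFORM:-, EMIT:-] out:-; in:-
Tick 3: [PARSE:P2(v=7,ok=F), VALIDATE:-, TRANSFORM:P1(v=0,ok=F), EMIT:-] out:-; in:P2
Tick 4: [PARSE:-, VALIDATE:P2(v=7,ok=F), TRANSFORM:-, EMIT:P1(v=0,ok=F)] out:-; in:-
Tick 5: [PARSE:P3(v=9,ok=F), VALIDATE:-, TRANSFORM:P2(v=0,ok=F), EMIT:-] out:P1(v=0); in:P3
Tick 6: [PARSE:-, VALIDATE:P3(v=9,ok=F), TRANSFORM:-, EMIT:P2(v=0,ok=F)] out:-; in:-
Tick 7: [PARSE:-, VALIDATE:-, TRANSFORM:P3(v=0,ok=F), EMIT:-] out:P2(v=0); in:-
Tick 8: [PARSE:-, VALIDATE:-, TRANSFORM:-, EMIT:P3(v=0,ok=F)] out:-; in:-
Tick 9: [PARSE:-, VALIDATE:-, TRANSFORM:-, EMIT:-] out:P3(v=0); in:-
P3: arrives tick 5, valid=False (id=3, id%4=3), emit tick 9, final value 0

Answer: 9 0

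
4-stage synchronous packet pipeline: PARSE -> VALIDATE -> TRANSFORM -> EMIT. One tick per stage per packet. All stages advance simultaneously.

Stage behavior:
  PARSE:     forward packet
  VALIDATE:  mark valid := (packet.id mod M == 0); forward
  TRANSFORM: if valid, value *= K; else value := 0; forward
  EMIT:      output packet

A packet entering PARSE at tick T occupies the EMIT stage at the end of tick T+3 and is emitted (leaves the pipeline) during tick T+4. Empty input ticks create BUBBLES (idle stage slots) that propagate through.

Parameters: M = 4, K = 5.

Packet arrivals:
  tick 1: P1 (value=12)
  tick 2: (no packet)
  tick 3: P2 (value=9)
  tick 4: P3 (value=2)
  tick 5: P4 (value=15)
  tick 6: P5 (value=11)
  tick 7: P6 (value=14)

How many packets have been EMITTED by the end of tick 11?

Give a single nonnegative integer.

Tick 1: [PARSE:P1(v=12,ok=F), VALIDATE:-, TRANSFORM:-, EMIT:-] out:-; in:P1
Tick 2: [PARSE:-, VALIDATE:P1(v=12,ok=F), TRANSFORM:-, EMIT:-] out:-; in:-
Tick 3: [PARSE:P2(v=9,ok=F), VALIDATE:-, TRANSFORM:P1(v=0,ok=F), EMIT:-] out:-; in:P2
Tick 4: [PARSE:P3(v=2,ok=F), VALIDATE:P2(v=9,ok=F), TRANSFORM:-, EMIT:P1(v=0,ok=F)] out:-; in:P3
Tick 5: [PARSE:P4(v=15,ok=F), VALIDATE:P3(v=2,ok=F), TRANSFORM:P2(v=0,ok=F), EMIT:-] out:P1(v=0); in:P4
Tick 6: [PARSE:P5(v=11,ok=F), VALIDATE:P4(v=15,ok=T), TRANSFORM:P3(v=0,ok=F), EMIT:P2(v=0,ok=F)] out:-; in:P5
Tick 7: [PARSE:P6(v=14,ok=F), VALIDATE:P5(v=11,ok=F), TRANSFORM:P4(v=75,ok=T), EMIT:P3(v=0,ok=F)] out:P2(v=0); in:P6
Tick 8: [PARSE:-, VALIDATE:P6(v=14,ok=F), TRANSFORM:P5(v=0,ok=F), EMIT:P4(v=75,ok=T)] out:P3(v=0); in:-
Tick 9: [PARSE:-, VALIDATE:-, TRANSFORM:P6(v=0,ok=F), EMIT:P5(v=0,ok=F)] out:P4(v=75); in:-
Tick 10: [PARSE:-, VALIDATE:-, TRANSFORM:-, EMIT:P6(v=0,ok=F)] out:P5(v=0); in:-
Tick 11: [PARSE:-, VALIDATE:-, TRANSFORM:-, EMIT:-] out:P6(v=0); in:-
Emitted by tick 11: ['P1', 'P2', 'P3', 'P4', 'P5', 'P6']

Answer: 6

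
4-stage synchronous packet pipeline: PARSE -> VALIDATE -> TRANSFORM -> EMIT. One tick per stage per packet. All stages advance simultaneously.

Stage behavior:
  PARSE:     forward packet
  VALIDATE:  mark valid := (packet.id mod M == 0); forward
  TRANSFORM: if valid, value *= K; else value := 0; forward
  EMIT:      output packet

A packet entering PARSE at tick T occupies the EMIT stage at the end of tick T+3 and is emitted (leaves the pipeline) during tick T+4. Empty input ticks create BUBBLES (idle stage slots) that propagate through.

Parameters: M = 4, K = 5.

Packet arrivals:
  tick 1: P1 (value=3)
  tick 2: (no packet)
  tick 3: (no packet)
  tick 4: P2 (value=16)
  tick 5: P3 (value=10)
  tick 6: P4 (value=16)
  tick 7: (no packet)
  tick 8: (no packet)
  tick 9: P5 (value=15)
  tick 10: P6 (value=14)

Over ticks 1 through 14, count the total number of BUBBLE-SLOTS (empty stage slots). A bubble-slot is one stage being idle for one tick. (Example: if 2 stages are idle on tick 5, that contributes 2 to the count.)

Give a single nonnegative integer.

Answer: 32

Derivation:
Tick 1: [PARSE:P1(v=3,ok=F), VALIDATE:-, TRANSFORM:-, EMIT:-] out:-; bubbles=3
Tick 2: [PARSE:-, VALIDATE:P1(v=3,ok=F), TRANSFORM:-, EMIT:-] out:-; bubbles=3
Tick 3: [PARSE:-, VALIDATE:-, TRANSFORM:P1(v=0,ok=F), EMIT:-] out:-; bubbles=3
Tick 4: [PARSE:P2(v=16,ok=F), VALIDATE:-, TRANSFORM:-, EMIT:P1(v=0,ok=F)] out:-; bubbles=2
Tick 5: [PARSE:P3(v=10,ok=F), VALIDATE:P2(v=16,ok=F), TRANSFORM:-, EMIT:-] out:P1(v=0); bubbles=2
Tick 6: [PARSE:P4(v=16,ok=F), VALIDATE:P3(v=10,ok=F), TRANSFORM:P2(v=0,ok=F), EMIT:-] out:-; bubbles=1
Tick 7: [PARSE:-, VALIDATE:P4(v=16,ok=T), TRANSFORM:P3(v=0,ok=F), EMIT:P2(v=0,ok=F)] out:-; bubbles=1
Tick 8: [PARSE:-, VALIDATE:-, TRANSFORM:P4(v=80,ok=T), EMIT:P3(v=0,ok=F)] out:P2(v=0); bubbles=2
Tick 9: [PARSE:P5(v=15,ok=F), VALIDATE:-, TRANSFORM:-, EMIT:P4(v=80,ok=T)] out:P3(v=0); bubbles=2
Tick 10: [PARSE:P6(v=14,ok=F), VALIDATE:P5(v=15,ok=F), TRANSFORM:-, EMIT:-] out:P4(v=80); bubbles=2
Tick 11: [PARSE:-, VALIDATE:P6(v=14,ok=F), TRANSFORM:P5(v=0,ok=F), EMIT:-] out:-; bubbles=2
Tick 12: [PARSE:-, VALIDATE:-, TRANSFORM:P6(v=0,ok=F), EMIT:P5(v=0,ok=F)] out:-; bubbles=2
Tick 13: [PARSE:-, VALIDATE:-, TRANSFORM:-, EMIT:P6(v=0,ok=F)] out:P5(v=0); bubbles=3
Tick 14: [PARSE:-, VALIDATE:-, TRANSFORM:-, EMIT:-] out:P6(v=0); bubbles=4
Total bubble-slots: 32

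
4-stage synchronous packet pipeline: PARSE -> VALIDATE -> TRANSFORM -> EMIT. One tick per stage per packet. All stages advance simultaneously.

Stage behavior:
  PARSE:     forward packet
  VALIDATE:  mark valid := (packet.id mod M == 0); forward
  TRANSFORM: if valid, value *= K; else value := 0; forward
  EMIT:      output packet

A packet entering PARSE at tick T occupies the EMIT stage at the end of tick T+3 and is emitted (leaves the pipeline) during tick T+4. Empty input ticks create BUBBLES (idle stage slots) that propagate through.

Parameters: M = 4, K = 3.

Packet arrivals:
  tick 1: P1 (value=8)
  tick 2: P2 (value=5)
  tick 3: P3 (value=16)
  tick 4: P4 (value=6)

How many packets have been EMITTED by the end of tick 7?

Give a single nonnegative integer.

Tick 1: [PARSE:P1(v=8,ok=F), VALIDATE:-, TRANSFORM:-, EMIT:-] out:-; in:P1
Tick 2: [PARSE:P2(v=5,ok=F), VALIDATE:P1(v=8,ok=F), TRANSFORM:-, EMIT:-] out:-; in:P2
Tick 3: [PARSE:P3(v=16,ok=F), VALIDATE:P2(v=5,ok=F), TRANSFORM:P1(v=0,ok=F), EMIT:-] out:-; in:P3
Tick 4: [PARSE:P4(v=6,ok=F), VALIDATE:P3(v=16,ok=F), TRANSFORM:P2(v=0,ok=F), EMIT:P1(v=0,ok=F)] out:-; in:P4
Tick 5: [PARSE:-, VALIDATE:P4(v=6,ok=T), TRANSFORM:P3(v=0,ok=F), EMIT:P2(v=0,ok=F)] out:P1(v=0); in:-
Tick 6: [PARSE:-, VALIDATE:-, TRANSFORM:P4(v=18,ok=T), EMIT:P3(v=0,ok=F)] out:P2(v=0); in:-
Tick 7: [PARSE:-, VALIDATE:-, TRANSFORM:-, EMIT:P4(v=18,ok=T)] out:P3(v=0); in:-
Emitted by tick 7: ['P1', 'P2', 'P3']

Answer: 3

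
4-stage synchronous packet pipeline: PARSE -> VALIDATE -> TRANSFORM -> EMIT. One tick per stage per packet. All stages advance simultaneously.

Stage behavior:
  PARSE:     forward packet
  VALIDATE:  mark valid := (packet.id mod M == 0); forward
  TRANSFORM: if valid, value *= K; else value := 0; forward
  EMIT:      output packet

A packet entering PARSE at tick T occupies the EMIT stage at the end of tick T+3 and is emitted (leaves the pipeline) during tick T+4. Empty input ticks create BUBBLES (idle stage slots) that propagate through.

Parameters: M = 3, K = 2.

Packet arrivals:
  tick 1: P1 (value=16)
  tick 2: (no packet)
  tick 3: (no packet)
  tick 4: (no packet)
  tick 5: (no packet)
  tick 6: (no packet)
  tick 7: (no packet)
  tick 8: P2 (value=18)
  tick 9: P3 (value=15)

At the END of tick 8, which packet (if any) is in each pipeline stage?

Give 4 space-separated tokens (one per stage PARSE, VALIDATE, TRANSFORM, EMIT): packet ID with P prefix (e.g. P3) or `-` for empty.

Tick 1: [PARSE:P1(v=16,ok=F), VALIDATE:-, TRANSFORM:-, EMIT:-] out:-; in:P1
Tick 2: [PARSE:-, VALIDATE:P1(v=16,ok=F), TRANSFORM:-, EMIT:-] out:-; in:-
Tick 3: [PARSE:-, VALIDATE:-, TRANSFORM:P1(v=0,ok=F), EMIT:-] out:-; in:-
Tick 4: [PARSE:-, VALIDATE:-, TRANSFORM:-, EMIT:P1(v=0,ok=F)] out:-; in:-
Tick 5: [PARSE:-, VALIDATE:-, TRANSFORM:-, EMIT:-] out:P1(v=0); in:-
Tick 6: [PARSE:-, VALIDATE:-, TRANSFORM:-, EMIT:-] out:-; in:-
Tick 7: [PARSE:-, VALIDATE:-, TRANSFORM:-, EMIT:-] out:-; in:-
Tick 8: [PARSE:P2(v=18,ok=F), VALIDATE:-, TRANSFORM:-, EMIT:-] out:-; in:P2
At end of tick 8: ['P2', '-', '-', '-']

Answer: P2 - - -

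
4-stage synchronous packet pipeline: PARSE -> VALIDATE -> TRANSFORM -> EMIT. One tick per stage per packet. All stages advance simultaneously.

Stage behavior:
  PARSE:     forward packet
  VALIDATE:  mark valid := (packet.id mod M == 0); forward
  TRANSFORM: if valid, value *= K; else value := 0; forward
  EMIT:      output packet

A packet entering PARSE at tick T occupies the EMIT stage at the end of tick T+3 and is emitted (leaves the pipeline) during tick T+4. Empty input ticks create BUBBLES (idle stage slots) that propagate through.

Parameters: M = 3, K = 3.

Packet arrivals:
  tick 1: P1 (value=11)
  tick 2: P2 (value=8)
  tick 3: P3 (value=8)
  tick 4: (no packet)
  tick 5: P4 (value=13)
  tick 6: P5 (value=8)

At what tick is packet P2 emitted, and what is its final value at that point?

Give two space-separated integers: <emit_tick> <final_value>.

Tick 1: [PARSE:P1(v=11,ok=F), VALIDATE:-, TRANSFORM:-, EMIT:-] out:-; in:P1
Tick 2: [PARSE:P2(v=8,ok=F), VALIDATE:P1(v=11,ok=F), TRANSFORM:-, EMIT:-] out:-; in:P2
Tick 3: [PARSE:P3(v=8,ok=F), VALIDATE:P2(v=8,ok=F), TRANSFORM:P1(v=0,ok=F), EMIT:-] out:-; in:P3
Tick 4: [PARSE:-, VALIDATE:P3(v=8,ok=T), TRANSFORM:P2(v=0,ok=F), EMIT:P1(v=0,ok=F)] out:-; in:-
Tick 5: [PARSE:P4(v=13,ok=F), VALIDATE:-, TRANSFORM:P3(v=24,ok=T), EMIT:P2(v=0,ok=F)] out:P1(v=0); in:P4
Tick 6: [PARSE:P5(v=8,ok=F), VALIDATE:P4(v=13,ok=F), TRANSFORM:-, EMIT:P3(v=24,ok=T)] out:P2(v=0); in:P5
Tick 7: [PARSE:-, VALIDATE:P5(v=8,ok=F), TRANSFORM:P4(v=0,ok=F), EMIT:-] out:P3(v=24); in:-
Tick 8: [PARSE:-, VALIDATE:-, TRANSFORM:P5(v=0,ok=F), EMIT:P4(v=0,ok=F)] out:-; in:-
Tick 9: [PARSE:-, VALIDATE:-, TRANSFORM:-, EMIT:P5(v=0,ok=F)] out:P4(v=0); in:-
Tick 10: [PARSE:-, VALIDATE:-, TRANSFORM:-, EMIT:-] out:P5(v=0); in:-
P2: arrives tick 2, valid=False (id=2, id%3=2), emit tick 6, final value 0

Answer: 6 0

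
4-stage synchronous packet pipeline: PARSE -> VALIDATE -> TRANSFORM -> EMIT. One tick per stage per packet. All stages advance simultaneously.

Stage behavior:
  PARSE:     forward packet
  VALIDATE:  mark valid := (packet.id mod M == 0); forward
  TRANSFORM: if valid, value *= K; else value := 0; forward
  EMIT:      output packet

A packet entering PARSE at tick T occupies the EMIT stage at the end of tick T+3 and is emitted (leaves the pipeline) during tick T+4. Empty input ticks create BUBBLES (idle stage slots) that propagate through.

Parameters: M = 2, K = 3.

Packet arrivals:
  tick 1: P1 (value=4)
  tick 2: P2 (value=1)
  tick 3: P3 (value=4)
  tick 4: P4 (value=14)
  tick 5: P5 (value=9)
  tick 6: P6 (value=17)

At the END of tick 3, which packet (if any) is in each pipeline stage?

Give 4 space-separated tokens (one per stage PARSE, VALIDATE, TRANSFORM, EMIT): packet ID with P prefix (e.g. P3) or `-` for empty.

Answer: P3 P2 P1 -

Derivation:
Tick 1: [PARSE:P1(v=4,ok=F), VALIDATE:-, TRANSFORM:-, EMIT:-] out:-; in:P1
Tick 2: [PARSE:P2(v=1,ok=F), VALIDATE:P1(v=4,ok=F), TRANSFORM:-, EMIT:-] out:-; in:P2
Tick 3: [PARSE:P3(v=4,ok=F), VALIDATE:P2(v=1,ok=T), TRANSFORM:P1(v=0,ok=F), EMIT:-] out:-; in:P3
At end of tick 3: ['P3', 'P2', 'P1', '-']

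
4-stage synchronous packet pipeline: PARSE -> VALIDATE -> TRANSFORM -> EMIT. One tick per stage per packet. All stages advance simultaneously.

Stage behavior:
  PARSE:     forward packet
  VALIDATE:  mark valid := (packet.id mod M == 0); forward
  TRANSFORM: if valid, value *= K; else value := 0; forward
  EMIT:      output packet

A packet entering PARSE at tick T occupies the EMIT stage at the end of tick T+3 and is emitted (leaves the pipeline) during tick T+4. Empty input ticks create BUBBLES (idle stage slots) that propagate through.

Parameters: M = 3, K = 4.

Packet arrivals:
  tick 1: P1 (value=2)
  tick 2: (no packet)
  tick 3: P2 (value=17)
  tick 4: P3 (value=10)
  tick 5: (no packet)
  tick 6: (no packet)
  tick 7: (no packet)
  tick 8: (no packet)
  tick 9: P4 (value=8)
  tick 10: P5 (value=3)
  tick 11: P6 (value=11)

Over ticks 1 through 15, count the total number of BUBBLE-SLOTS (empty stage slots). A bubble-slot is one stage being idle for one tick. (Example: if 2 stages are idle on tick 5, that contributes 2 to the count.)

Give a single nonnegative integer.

Tick 1: [PARSE:P1(v=2,ok=F), VALIDATE:-, TRANSFORM:-, EMIT:-] out:-; bubbles=3
Tick 2: [PARSE:-, VALIDATE:P1(v=2,ok=F), TRANSFORM:-, EMIT:-] out:-; bubbles=3
Tick 3: [PARSE:P2(v=17,ok=F), VALIDATE:-, TRANSFORM:P1(v=0,ok=F), EMIT:-] out:-; bubbles=2
Tick 4: [PARSE:P3(v=10,ok=F), VALIDATE:P2(v=17,ok=F), TRANSFORM:-, EMIT:P1(v=0,ok=F)] out:-; bubbles=1
Tick 5: [PARSE:-, VALIDATE:P3(v=10,ok=T), TRANSFORM:P2(v=0,ok=F), EMIT:-] out:P1(v=0); bubbles=2
Tick 6: [PARSE:-, VALIDATE:-, TRANSFORM:P3(v=40,ok=T), EMIT:P2(v=0,ok=F)] out:-; bubbles=2
Tick 7: [PARSE:-, VALIDATE:-, TRANSFORM:-, EMIT:P3(v=40,ok=T)] out:P2(v=0); bubbles=3
Tick 8: [PARSE:-, VALIDATE:-, TRANSFORM:-, EMIT:-] out:P3(v=40); bubbles=4
Tick 9: [PARSE:P4(v=8,ok=F), VALIDATE:-, TRANSFORM:-, EMIT:-] out:-; bubbles=3
Tick 10: [PARSE:P5(v=3,ok=F), VALIDATE:P4(v=8,ok=F), TRANSFORM:-, EMIT:-] out:-; bubbles=2
Tick 11: [PARSE:P6(v=11,ok=F), VALIDATE:P5(v=3,ok=F), TRANSFORM:P4(v=0,ok=F), EMIT:-] out:-; bubbles=1
Tick 12: [PARSE:-, VALIDATE:P6(v=11,ok=T), TRANSFORM:P5(v=0,ok=F), EMIT:P4(v=0,ok=F)] out:-; bubbles=1
Tick 13: [PARSE:-, VALIDATE:-, TRANSFORM:P6(v=44,ok=T), EMIT:P5(v=0,ok=F)] out:P4(v=0); bubbles=2
Tick 14: [PARSE:-, VALIDATE:-, TRANSFORM:-, EMIT:P6(v=44,ok=T)] out:P5(v=0); bubbles=3
Tick 15: [PARSE:-, VALIDATE:-, TRANSFORM:-, EMIT:-] out:P6(v=44); bubbles=4
Total bubble-slots: 36

Answer: 36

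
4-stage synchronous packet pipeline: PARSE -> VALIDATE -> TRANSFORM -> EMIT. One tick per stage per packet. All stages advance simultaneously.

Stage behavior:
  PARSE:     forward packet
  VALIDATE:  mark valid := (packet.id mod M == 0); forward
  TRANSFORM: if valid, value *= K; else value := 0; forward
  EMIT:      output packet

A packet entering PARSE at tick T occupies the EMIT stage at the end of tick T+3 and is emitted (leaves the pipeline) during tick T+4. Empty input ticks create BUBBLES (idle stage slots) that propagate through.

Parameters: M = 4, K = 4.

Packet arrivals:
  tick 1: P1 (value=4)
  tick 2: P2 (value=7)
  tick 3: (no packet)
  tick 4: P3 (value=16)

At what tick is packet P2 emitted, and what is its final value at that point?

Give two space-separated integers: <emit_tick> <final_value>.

Answer: 6 0

Derivation:
Tick 1: [PARSE:P1(v=4,ok=F), VALIDATE:-, TRANSFORM:-, EMIT:-] out:-; in:P1
Tick 2: [PARSE:P2(v=7,ok=F), VALIDATE:P1(v=4,ok=F), TRANSFORM:-, EMIT:-] out:-; in:P2
Tick 3: [PARSE:-, VALIDATE:P2(v=7,ok=F), TRANSFORM:P1(v=0,ok=F), EMIT:-] out:-; in:-
Tick 4: [PARSE:P3(v=16,ok=F), VALIDATE:-, TRANSFORM:P2(v=0,ok=F), EMIT:P1(v=0,ok=F)] out:-; in:P3
Tick 5: [PARSE:-, VALIDATE:P3(v=16,ok=F), TRANSFORM:-, EMIT:P2(v=0,ok=F)] out:P1(v=0); in:-
Tick 6: [PARSE:-, VALIDATE:-, TRANSFORM:P3(v=0,ok=F), EMIT:-] out:P2(v=0); in:-
Tick 7: [PARSE:-, VALIDATE:-, TRANSFORM:-, EMIT:P3(v=0,ok=F)] out:-; in:-
Tick 8: [PARSE:-, VALIDATE:-, TRANSFORM:-, EMIT:-] out:P3(v=0); in:-
P2: arrives tick 2, valid=False (id=2, id%4=2), emit tick 6, final value 0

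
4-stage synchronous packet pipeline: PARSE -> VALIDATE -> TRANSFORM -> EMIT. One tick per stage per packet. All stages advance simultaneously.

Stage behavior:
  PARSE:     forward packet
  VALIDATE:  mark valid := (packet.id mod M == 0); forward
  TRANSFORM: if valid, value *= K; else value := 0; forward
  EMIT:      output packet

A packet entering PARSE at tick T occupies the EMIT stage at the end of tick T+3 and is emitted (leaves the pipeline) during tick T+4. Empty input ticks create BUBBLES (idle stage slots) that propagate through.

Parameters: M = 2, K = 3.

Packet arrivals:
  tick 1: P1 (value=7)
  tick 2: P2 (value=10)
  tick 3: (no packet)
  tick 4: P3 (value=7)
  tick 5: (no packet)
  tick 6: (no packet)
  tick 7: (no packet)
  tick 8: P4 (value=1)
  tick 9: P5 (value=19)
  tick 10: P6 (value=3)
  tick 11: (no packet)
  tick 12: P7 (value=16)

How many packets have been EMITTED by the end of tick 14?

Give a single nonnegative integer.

Answer: 6

Derivation:
Tick 1: [PARSE:P1(v=7,ok=F), VALIDATE:-, TRANSFORM:-, EMIT:-] out:-; in:P1
Tick 2: [PARSE:P2(v=10,ok=F), VALIDATE:P1(v=7,ok=F), TRANSFORM:-, EMIT:-] out:-; in:P2
Tick 3: [PARSE:-, VALIDATE:P2(v=10,ok=T), TRANSFORM:P1(v=0,ok=F), EMIT:-] out:-; in:-
Tick 4: [PARSE:P3(v=7,ok=F), VALIDATE:-, TRANSFORM:P2(v=30,ok=T), EMIT:P1(v=0,ok=F)] out:-; in:P3
Tick 5: [PARSE:-, VALIDATE:P3(v=7,ok=F), TRANSFORM:-, EMIT:P2(v=30,ok=T)] out:P1(v=0); in:-
Tick 6: [PARSE:-, VALIDATE:-, TRANSFORM:P3(v=0,ok=F), EMIT:-] out:P2(v=30); in:-
Tick 7: [PARSE:-, VALIDATE:-, TRANSFORM:-, EMIT:P3(v=0,ok=F)] out:-; in:-
Tick 8: [PARSE:P4(v=1,ok=F), VALIDATE:-, TRANSFORM:-, EMIT:-] out:P3(v=0); in:P4
Tick 9: [PARSE:P5(v=19,ok=F), VALIDATE:P4(v=1,ok=T), TRANSFORM:-, EMIT:-] out:-; in:P5
Tick 10: [PARSE:P6(v=3,ok=F), VALIDATE:P5(v=19,ok=F), TRANSFORM:P4(v=3,ok=T), EMIT:-] out:-; in:P6
Tick 11: [PARSE:-, VALIDATE:P6(v=3,ok=T), TRANSFORM:P5(v=0,ok=F), EMIT:P4(v=3,ok=T)] out:-; in:-
Tick 12: [PARSE:P7(v=16,ok=F), VALIDATE:-, TRANSFORM:P6(v=9,ok=T), EMIT:P5(v=0,ok=F)] out:P4(v=3); in:P7
Tick 13: [PARSE:-, VALIDATE:P7(v=16,ok=F), TRANSFORM:-, EMIT:P6(v=9,ok=T)] out:P5(v=0); in:-
Tick 14: [PARSE:-, VALIDATE:-, TRANSFORM:P7(v=0,ok=F), EMIT:-] out:P6(v=9); in:-
Emitted by tick 14: ['P1', 'P2', 'P3', 'P4', 'P5', 'P6']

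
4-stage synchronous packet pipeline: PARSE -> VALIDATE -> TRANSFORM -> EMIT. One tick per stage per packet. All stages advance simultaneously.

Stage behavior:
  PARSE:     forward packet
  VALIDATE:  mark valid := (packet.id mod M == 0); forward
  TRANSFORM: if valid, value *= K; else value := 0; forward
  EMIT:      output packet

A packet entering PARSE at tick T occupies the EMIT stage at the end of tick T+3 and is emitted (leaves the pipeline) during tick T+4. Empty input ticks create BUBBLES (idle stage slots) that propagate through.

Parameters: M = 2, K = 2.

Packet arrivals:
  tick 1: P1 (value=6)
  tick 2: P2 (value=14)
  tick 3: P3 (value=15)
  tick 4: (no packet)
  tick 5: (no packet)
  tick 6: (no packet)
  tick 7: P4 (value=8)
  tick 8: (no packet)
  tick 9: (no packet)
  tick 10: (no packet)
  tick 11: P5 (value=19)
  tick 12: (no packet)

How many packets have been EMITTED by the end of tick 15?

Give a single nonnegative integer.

Tick 1: [PARSE:P1(v=6,ok=F), VALIDATE:-, TRANSFORM:-, EMIT:-] out:-; in:P1
Tick 2: [PARSE:P2(v=14,ok=F), VALIDATE:P1(v=6,ok=F), TRANSFORM:-, EMIT:-] out:-; in:P2
Tick 3: [PARSE:P3(v=15,ok=F), VALIDATE:P2(v=14,ok=T), TRANSFORM:P1(v=0,ok=F), EMIT:-] out:-; in:P3
Tick 4: [PARSE:-, VALIDATE:P3(v=15,ok=F), TRANSFORM:P2(v=28,ok=T), EMIT:P1(v=0,ok=F)] out:-; in:-
Tick 5: [PARSE:-, VALIDATE:-, TRANSFORM:P3(v=0,ok=F), EMIT:P2(v=28,ok=T)] out:P1(v=0); in:-
Tick 6: [PARSE:-, VALIDATE:-, TRANSFORM:-, EMIT:P3(v=0,ok=F)] out:P2(v=28); in:-
Tick 7: [PARSE:P4(v=8,ok=F), VALIDATE:-, TRANSFORM:-, EMIT:-] out:P3(v=0); in:P4
Tick 8: [PARSE:-, VALIDATE:P4(v=8,ok=T), TRANSFORM:-, EMIT:-] out:-; in:-
Tick 9: [PARSE:-, VALIDATE:-, TRANSFORM:P4(v=16,ok=T), EMIT:-] out:-; in:-
Tick 10: [PARSE:-, VALIDATE:-, TRANSFORM:-, EMIT:P4(v=16,ok=T)] out:-; in:-
Tick 11: [PARSE:P5(v=19,ok=F), VALIDATE:-, TRANSFORM:-, EMIT:-] out:P4(v=16); in:P5
Tick 12: [PARSE:-, VALIDATE:P5(v=19,ok=F), TRANSFORM:-, EMIT:-] out:-; in:-
Tick 13: [PARSE:-, VALIDATE:-, TRANSFORM:P5(v=0,ok=F), EMIT:-] out:-; in:-
Tick 14: [PARSE:-, VALIDATE:-, TRANSFORM:-, EMIT:P5(v=0,ok=F)] out:-; in:-
Tick 15: [PARSE:-, VALIDATE:-, TRANSFORM:-, EMIT:-] out:P5(v=0); in:-
Emitted by tick 15: ['P1', 'P2', 'P3', 'P4', 'P5']

Answer: 5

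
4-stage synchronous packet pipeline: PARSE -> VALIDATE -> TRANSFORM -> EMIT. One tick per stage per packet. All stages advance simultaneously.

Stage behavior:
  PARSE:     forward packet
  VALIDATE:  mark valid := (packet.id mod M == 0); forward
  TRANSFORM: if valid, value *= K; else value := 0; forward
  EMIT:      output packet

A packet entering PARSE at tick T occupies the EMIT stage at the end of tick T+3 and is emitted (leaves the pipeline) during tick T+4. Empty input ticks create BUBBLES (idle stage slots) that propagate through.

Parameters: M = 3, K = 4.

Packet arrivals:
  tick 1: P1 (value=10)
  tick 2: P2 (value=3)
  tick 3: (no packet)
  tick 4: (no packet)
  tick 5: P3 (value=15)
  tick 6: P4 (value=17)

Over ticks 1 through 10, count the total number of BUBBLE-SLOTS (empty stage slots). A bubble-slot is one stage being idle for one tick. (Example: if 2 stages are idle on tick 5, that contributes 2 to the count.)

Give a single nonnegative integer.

Tick 1: [PARSE:P1(v=10,ok=F), VALIDATE:-, TRANSFORM:-, EMIT:-] out:-; bubbles=3
Tick 2: [PARSE:P2(v=3,ok=F), VALIDATE:P1(v=10,ok=F), TRANSFORM:-, EMIT:-] out:-; bubbles=2
Tick 3: [PARSE:-, VALIDATE:P2(v=3,ok=F), TRANSFORM:P1(v=0,ok=F), EMIT:-] out:-; bubbles=2
Tick 4: [PARSE:-, VALIDATE:-, TRANSFORM:P2(v=0,ok=F), EMIT:P1(v=0,ok=F)] out:-; bubbles=2
Tick 5: [PARSE:P3(v=15,ok=F), VALIDATE:-, TRANSFORM:-, EMIT:P2(v=0,ok=F)] out:P1(v=0); bubbles=2
Tick 6: [PARSE:P4(v=17,ok=F), VALIDATE:P3(v=15,ok=T), TRANSFORM:-, EMIT:-] out:P2(v=0); bubbles=2
Tick 7: [PARSE:-, VALIDATE:P4(v=17,ok=F), TRANSFORM:P3(v=60,ok=T), EMIT:-] out:-; bubbles=2
Tick 8: [PARSE:-, VALIDATE:-, TRANSFORM:P4(v=0,ok=F), EMIT:P3(v=60,ok=T)] out:-; bubbles=2
Tick 9: [PARSE:-, VALIDATE:-, TRANSFORM:-, EMIT:P4(v=0,ok=F)] out:P3(v=60); bubbles=3
Tick 10: [PARSE:-, VALIDATE:-, TRANSFORM:-, EMIT:-] out:P4(v=0); bubbles=4
Total bubble-slots: 24

Answer: 24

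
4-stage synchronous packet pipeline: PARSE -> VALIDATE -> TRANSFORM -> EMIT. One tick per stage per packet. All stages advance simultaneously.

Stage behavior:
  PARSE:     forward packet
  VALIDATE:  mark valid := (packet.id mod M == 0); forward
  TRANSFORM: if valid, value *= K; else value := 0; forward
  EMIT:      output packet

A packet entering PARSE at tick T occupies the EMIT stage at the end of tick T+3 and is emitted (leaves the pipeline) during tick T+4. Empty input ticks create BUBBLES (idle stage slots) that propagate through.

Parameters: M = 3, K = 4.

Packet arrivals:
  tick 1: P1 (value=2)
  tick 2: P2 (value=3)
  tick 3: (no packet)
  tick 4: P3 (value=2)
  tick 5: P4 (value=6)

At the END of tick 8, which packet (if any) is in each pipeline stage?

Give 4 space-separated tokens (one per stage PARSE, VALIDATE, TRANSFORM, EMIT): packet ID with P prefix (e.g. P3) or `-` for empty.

Tick 1: [PARSE:P1(v=2,ok=F), VALIDATE:-, TRANSFORM:-, EMIT:-] out:-; in:P1
Tick 2: [PARSE:P2(v=3,ok=F), VALIDATE:P1(v=2,ok=F), TRANSFORM:-, EMIT:-] out:-; in:P2
Tick 3: [PARSE:-, VALIDATE:P2(v=3,ok=F), TRANSFORM:P1(v=0,ok=F), EMIT:-] out:-; in:-
Tick 4: [PARSE:P3(v=2,ok=F), VALIDATE:-, TRANSFORM:P2(v=0,ok=F), EMIT:P1(v=0,ok=F)] out:-; in:P3
Tick 5: [PARSE:P4(v=6,ok=F), VALIDATE:P3(v=2,ok=T), TRANSFORM:-, EMIT:P2(v=0,ok=F)] out:P1(v=0); in:P4
Tick 6: [PARSE:-, VALIDATE:P4(v=6,ok=F), TRANSFORM:P3(v=8,ok=T), EMIT:-] out:P2(v=0); in:-
Tick 7: [PARSE:-, VALIDATE:-, TRANSFORM:P4(v=0,ok=F), EMIT:P3(v=8,ok=T)] out:-; in:-
Tick 8: [PARSE:-, VALIDATE:-, TRANSFORM:-, EMIT:P4(v=0,ok=F)] out:P3(v=8); in:-
At end of tick 8: ['-', '-', '-', 'P4']

Answer: - - - P4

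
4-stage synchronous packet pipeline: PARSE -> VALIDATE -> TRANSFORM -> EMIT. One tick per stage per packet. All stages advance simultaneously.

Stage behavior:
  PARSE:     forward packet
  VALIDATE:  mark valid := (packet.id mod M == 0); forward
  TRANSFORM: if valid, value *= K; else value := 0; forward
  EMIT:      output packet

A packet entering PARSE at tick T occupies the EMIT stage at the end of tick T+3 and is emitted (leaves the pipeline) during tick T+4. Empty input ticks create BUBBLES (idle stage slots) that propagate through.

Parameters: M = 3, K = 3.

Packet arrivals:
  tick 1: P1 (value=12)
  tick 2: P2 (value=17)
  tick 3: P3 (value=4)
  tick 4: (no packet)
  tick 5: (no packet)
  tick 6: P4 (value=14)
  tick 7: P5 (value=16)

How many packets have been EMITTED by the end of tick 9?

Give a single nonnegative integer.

Tick 1: [PARSE:P1(v=12,ok=F), VALIDATE:-, TRANSFORM:-, EMIT:-] out:-; in:P1
Tick 2: [PARSE:P2(v=17,ok=F), VALIDATE:P1(v=12,ok=F), TRANSFORM:-, EMIT:-] out:-; in:P2
Tick 3: [PARSE:P3(v=4,ok=F), VALIDATE:P2(v=17,ok=F), TRANSFORM:P1(v=0,ok=F), EMIT:-] out:-; in:P3
Tick 4: [PARSE:-, VALIDATE:P3(v=4,ok=T), TRANSFORM:P2(v=0,ok=F), EMIT:P1(v=0,ok=F)] out:-; in:-
Tick 5: [PARSE:-, VALIDATE:-, TRANSFORM:P3(v=12,ok=T), EMIT:P2(v=0,ok=F)] out:P1(v=0); in:-
Tick 6: [PARSE:P4(v=14,ok=F), VALIDATE:-, TRANSFORM:-, EMIT:P3(v=12,ok=T)] out:P2(v=0); in:P4
Tick 7: [PARSE:P5(v=16,ok=F), VALIDATE:P4(v=14,ok=F), TRANSFORM:-, EMIT:-] out:P3(v=12); in:P5
Tick 8: [PARSE:-, VALIDATE:P5(v=16,ok=F), TRANSFORM:P4(v=0,ok=F), EMIT:-] out:-; in:-
Tick 9: [PARSE:-, VALIDATE:-, TRANSFORM:P5(v=0,ok=F), EMIT:P4(v=0,ok=F)] out:-; in:-
Emitted by tick 9: ['P1', 'P2', 'P3']

Answer: 3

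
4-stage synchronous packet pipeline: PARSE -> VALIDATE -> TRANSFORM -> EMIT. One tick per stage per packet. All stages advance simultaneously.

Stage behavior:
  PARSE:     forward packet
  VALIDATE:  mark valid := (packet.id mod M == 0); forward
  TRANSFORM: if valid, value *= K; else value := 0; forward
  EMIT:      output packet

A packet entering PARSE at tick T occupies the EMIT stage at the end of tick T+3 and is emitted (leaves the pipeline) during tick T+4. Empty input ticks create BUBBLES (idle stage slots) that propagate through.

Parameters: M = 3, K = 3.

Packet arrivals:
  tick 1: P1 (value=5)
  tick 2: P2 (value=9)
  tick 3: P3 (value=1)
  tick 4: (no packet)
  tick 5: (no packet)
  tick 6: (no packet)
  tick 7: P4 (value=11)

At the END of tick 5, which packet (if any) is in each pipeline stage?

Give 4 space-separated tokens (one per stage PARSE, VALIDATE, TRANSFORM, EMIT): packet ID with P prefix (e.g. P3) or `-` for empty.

Answer: - - P3 P2

Derivation:
Tick 1: [PARSE:P1(v=5,ok=F), VALIDATE:-, TRANSFORM:-, EMIT:-] out:-; in:P1
Tick 2: [PARSE:P2(v=9,ok=F), VALIDATE:P1(v=5,ok=F), TRANSFORM:-, EMIT:-] out:-; in:P2
Tick 3: [PARSE:P3(v=1,ok=F), VALIDATE:P2(v=9,ok=F), TRANSFORM:P1(v=0,ok=F), EMIT:-] out:-; in:P3
Tick 4: [PARSE:-, VALIDATE:P3(v=1,ok=T), TRANSFORM:P2(v=0,ok=F), EMIT:P1(v=0,ok=F)] out:-; in:-
Tick 5: [PARSE:-, VALIDATE:-, TRANSFORM:P3(v=3,ok=T), EMIT:P2(v=0,ok=F)] out:P1(v=0); in:-
At end of tick 5: ['-', '-', 'P3', 'P2']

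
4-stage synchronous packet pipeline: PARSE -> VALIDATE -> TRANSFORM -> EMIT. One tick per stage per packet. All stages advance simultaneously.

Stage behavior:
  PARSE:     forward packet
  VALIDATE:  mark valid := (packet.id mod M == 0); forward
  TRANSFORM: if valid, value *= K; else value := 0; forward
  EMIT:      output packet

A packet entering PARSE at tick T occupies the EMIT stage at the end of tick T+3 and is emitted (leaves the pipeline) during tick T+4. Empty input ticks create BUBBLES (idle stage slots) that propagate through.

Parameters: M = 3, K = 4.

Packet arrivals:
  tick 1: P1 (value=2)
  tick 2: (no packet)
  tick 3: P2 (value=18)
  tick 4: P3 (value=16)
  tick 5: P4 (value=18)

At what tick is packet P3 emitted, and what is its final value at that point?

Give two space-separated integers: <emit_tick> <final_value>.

Tick 1: [PARSE:P1(v=2,ok=F), VALIDATE:-, TRANSFORM:-, EMIT:-] out:-; in:P1
Tick 2: [PARSE:-, VALIDATE:P1(v=2,ok=F), TRANSFORM:-, EMIT:-] out:-; in:-
Tick 3: [PARSE:P2(v=18,ok=F), VALIDATE:-, TRANSFORM:P1(v=0,ok=F), EMIT:-] out:-; in:P2
Tick 4: [PARSE:P3(v=16,ok=F), VALIDATE:P2(v=18,ok=F), TRANSFORM:-, EMIT:P1(v=0,ok=F)] out:-; in:P3
Tick 5: [PARSE:P4(v=18,ok=F), VALIDATE:P3(v=16,ok=T), TRANSFORM:P2(v=0,ok=F), EMIT:-] out:P1(v=0); in:P4
Tick 6: [PARSE:-, VALIDATE:P4(v=18,ok=F), TRANSFORM:P3(v=64,ok=T), EMIT:P2(v=0,ok=F)] out:-; in:-
Tick 7: [PARSE:-, VALIDATE:-, TRANSFORM:P4(v=0,ok=F), EMIT:P3(v=64,ok=T)] out:P2(v=0); in:-
Tick 8: [PARSE:-, VALIDATE:-, TRANSFORM:-, EMIT:P4(v=0,ok=F)] out:P3(v=64); in:-
Tick 9: [PARSE:-, VALIDATE:-, TRANSFORM:-, EMIT:-] out:P4(v=0); in:-
P3: arrives tick 4, valid=True (id=3, id%3=0), emit tick 8, final value 64

Answer: 8 64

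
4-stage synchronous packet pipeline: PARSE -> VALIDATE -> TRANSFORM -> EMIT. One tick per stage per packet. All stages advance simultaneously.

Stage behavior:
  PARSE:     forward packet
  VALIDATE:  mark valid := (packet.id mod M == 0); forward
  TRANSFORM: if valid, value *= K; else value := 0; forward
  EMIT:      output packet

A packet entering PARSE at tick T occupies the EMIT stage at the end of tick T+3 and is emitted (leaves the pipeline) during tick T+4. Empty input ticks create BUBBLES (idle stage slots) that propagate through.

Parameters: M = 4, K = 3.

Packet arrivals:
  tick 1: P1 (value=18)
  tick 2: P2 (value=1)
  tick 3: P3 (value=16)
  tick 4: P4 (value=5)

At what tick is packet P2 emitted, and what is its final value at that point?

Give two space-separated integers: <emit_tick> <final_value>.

Tick 1: [PARSE:P1(v=18,ok=F), VALIDATE:-, TRANSFORM:-, EMIT:-] out:-; in:P1
Tick 2: [PARSE:P2(v=1,ok=F), VALIDATE:P1(v=18,ok=F), TRANSFORM:-, EMIT:-] out:-; in:P2
Tick 3: [PARSE:P3(v=16,ok=F), VALIDATE:P2(v=1,ok=F), TRANSFORM:P1(v=0,ok=F), EMIT:-] out:-; in:P3
Tick 4: [PARSE:P4(v=5,ok=F), VALIDATE:P3(v=16,ok=F), TRANSFORM:P2(v=0,ok=F), EMIT:P1(v=0,ok=F)] out:-; in:P4
Tick 5: [PARSE:-, VALIDATE:P4(v=5,ok=T), TRANSFORM:P3(v=0,ok=F), EMIT:P2(v=0,ok=F)] out:P1(v=0); in:-
Tick 6: [PARSE:-, VALIDATE:-, TRANSFORM:P4(v=15,ok=T), EMIT:P3(v=0,ok=F)] out:P2(v=0); in:-
Tick 7: [PARSE:-, VALIDATE:-, TRANSFORM:-, EMIT:P4(v=15,ok=T)] out:P3(v=0); in:-
Tick 8: [PARSE:-, VALIDATE:-, TRANSFORM:-, EMIT:-] out:P4(v=15); in:-
P2: arrives tick 2, valid=False (id=2, id%4=2), emit tick 6, final value 0

Answer: 6 0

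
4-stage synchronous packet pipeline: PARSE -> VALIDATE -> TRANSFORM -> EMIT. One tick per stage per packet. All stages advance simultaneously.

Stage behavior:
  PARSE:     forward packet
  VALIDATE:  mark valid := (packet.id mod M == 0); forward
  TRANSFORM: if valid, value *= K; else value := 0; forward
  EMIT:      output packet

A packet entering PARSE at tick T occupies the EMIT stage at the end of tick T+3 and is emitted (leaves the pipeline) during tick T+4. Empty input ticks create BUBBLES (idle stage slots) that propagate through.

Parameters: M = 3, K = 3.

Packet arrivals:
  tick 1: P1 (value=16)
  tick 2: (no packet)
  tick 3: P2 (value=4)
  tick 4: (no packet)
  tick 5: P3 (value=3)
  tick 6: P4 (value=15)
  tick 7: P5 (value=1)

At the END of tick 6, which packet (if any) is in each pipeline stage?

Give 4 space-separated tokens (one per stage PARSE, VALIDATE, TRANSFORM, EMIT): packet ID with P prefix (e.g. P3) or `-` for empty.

Tick 1: [PARSE:P1(v=16,ok=F), VALIDATE:-, TRANSFORM:-, EMIT:-] out:-; in:P1
Tick 2: [PARSE:-, VALIDATE:P1(v=16,ok=F), TRANSFORM:-, EMIT:-] out:-; in:-
Tick 3: [PARSE:P2(v=4,ok=F), VALIDATE:-, TRANSFORM:P1(v=0,ok=F), EMIT:-] out:-; in:P2
Tick 4: [PARSE:-, VALIDATE:P2(v=4,ok=F), TRANSFORM:-, EMIT:P1(v=0,ok=F)] out:-; in:-
Tick 5: [PARSE:P3(v=3,ok=F), VALIDATE:-, TRANSFORM:P2(v=0,ok=F), EMIT:-] out:P1(v=0); in:P3
Tick 6: [PARSE:P4(v=15,ok=F), VALIDATE:P3(v=3,ok=T), TRANSFORM:-, EMIT:P2(v=0,ok=F)] out:-; in:P4
At end of tick 6: ['P4', 'P3', '-', 'P2']

Answer: P4 P3 - P2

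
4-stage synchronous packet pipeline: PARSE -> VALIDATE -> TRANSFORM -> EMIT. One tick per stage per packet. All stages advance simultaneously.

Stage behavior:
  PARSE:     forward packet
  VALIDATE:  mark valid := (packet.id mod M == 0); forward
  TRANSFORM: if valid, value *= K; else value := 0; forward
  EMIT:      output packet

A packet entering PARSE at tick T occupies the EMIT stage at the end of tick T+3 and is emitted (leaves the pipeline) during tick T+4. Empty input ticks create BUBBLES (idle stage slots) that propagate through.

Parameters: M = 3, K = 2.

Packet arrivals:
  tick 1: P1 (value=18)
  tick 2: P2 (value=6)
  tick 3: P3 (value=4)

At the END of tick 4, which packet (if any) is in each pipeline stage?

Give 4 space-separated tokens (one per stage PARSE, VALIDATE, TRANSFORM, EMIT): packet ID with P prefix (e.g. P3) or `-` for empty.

Answer: - P3 P2 P1

Derivation:
Tick 1: [PARSE:P1(v=18,ok=F), VALIDATE:-, TRANSFORM:-, EMIT:-] out:-; in:P1
Tick 2: [PARSE:P2(v=6,ok=F), VALIDATE:P1(v=18,ok=F), TRANSFORM:-, EMIT:-] out:-; in:P2
Tick 3: [PARSE:P3(v=4,ok=F), VALIDATE:P2(v=6,ok=F), TRANSFORM:P1(v=0,ok=F), EMIT:-] out:-; in:P3
Tick 4: [PARSE:-, VALIDATE:P3(v=4,ok=T), TRANSFORM:P2(v=0,ok=F), EMIT:P1(v=0,ok=F)] out:-; in:-
At end of tick 4: ['-', 'P3', 'P2', 'P1']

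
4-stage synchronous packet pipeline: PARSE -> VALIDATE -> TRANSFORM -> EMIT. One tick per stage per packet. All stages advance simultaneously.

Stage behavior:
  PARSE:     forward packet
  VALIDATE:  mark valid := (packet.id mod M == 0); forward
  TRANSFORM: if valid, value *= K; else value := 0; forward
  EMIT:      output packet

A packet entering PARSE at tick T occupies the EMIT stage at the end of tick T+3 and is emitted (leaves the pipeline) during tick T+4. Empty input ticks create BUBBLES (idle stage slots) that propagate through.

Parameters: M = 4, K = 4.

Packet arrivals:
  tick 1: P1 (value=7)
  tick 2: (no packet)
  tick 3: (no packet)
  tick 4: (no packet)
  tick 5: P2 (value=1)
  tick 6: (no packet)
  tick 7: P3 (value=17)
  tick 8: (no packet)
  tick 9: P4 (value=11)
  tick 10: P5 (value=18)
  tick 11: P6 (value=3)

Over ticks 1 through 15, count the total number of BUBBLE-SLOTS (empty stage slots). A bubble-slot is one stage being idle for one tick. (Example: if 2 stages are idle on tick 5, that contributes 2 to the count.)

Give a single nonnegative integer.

Answer: 36

Derivation:
Tick 1: [PARSE:P1(v=7,ok=F), VALIDATE:-, TRANSFORM:-, EMIT:-] out:-; bubbles=3
Tick 2: [PARSE:-, VALIDATE:P1(v=7,ok=F), TRANSFORM:-, EMIT:-] out:-; bubbles=3
Tick 3: [PARSE:-, VALIDATE:-, TRANSFORM:P1(v=0,ok=F), EMIT:-] out:-; bubbles=3
Tick 4: [PARSE:-, VALIDATE:-, TRANSFORM:-, EMIT:P1(v=0,ok=F)] out:-; bubbles=3
Tick 5: [PARSE:P2(v=1,ok=F), VALIDATE:-, TRANSFORM:-, EMIT:-] out:P1(v=0); bubbles=3
Tick 6: [PARSE:-, VALIDATE:P2(v=1,ok=F), TRANSFORM:-, EMIT:-] out:-; bubbles=3
Tick 7: [PARSE:P3(v=17,ok=F), VALIDATE:-, TRANSFORM:P2(v=0,ok=F), EMIT:-] out:-; bubbles=2
Tick 8: [PARSE:-, VALIDATE:P3(v=17,ok=F), TRANSFORM:-, EMIT:P2(v=0,ok=F)] out:-; bubbles=2
Tick 9: [PARSE:P4(v=11,ok=F), VALIDATE:-, TRANSFORM:P3(v=0,ok=F), EMIT:-] out:P2(v=0); bubbles=2
Tick 10: [PARSE:P5(v=18,ok=F), VALIDATE:P4(v=11,ok=T), TRANSFORM:-, EMIT:P3(v=0,ok=F)] out:-; bubbles=1
Tick 11: [PARSE:P6(v=3,ok=F), VALIDATE:P5(v=18,ok=F), TRANSFORM:P4(v=44,ok=T), EMIT:-] out:P3(v=0); bubbles=1
Tick 12: [PARSE:-, VALIDATE:P6(v=3,ok=F), TRANSFORM:P5(v=0,ok=F), EMIT:P4(v=44,ok=T)] out:-; bubbles=1
Tick 13: [PARSE:-, VALIDATE:-, TRANSFORM:P6(v=0,ok=F), EMIT:P5(v=0,ok=F)] out:P4(v=44); bubbles=2
Tick 14: [PARSE:-, VALIDATE:-, TRANSFORM:-, EMIT:P6(v=0,ok=F)] out:P5(v=0); bubbles=3
Tick 15: [PARSE:-, VALIDATE:-, TRANSFORM:-, EMIT:-] out:P6(v=0); bubbles=4
Total bubble-slots: 36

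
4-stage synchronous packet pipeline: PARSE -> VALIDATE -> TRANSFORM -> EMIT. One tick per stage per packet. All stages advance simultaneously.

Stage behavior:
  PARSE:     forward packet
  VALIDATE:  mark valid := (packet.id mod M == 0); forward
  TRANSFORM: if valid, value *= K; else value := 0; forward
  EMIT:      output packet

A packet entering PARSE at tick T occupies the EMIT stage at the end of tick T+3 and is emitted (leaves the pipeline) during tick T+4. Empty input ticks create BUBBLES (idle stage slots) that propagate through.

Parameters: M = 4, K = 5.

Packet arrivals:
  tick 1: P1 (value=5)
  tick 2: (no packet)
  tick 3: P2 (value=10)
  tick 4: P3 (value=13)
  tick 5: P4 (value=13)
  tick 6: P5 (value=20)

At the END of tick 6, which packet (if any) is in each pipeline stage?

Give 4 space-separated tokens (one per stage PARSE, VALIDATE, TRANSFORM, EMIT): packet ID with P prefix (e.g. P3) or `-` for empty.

Answer: P5 P4 P3 P2

Derivation:
Tick 1: [PARSE:P1(v=5,ok=F), VALIDATE:-, TRANSFORM:-, EMIT:-] out:-; in:P1
Tick 2: [PARSE:-, VALIDATE:P1(v=5,ok=F), TRANSFORM:-, EMIT:-] out:-; in:-
Tick 3: [PARSE:P2(v=10,ok=F), VALIDATE:-, TRANSFORM:P1(v=0,ok=F), EMIT:-] out:-; in:P2
Tick 4: [PARSE:P3(v=13,ok=F), VALIDATE:P2(v=10,ok=F), TRANSFORM:-, EMIT:P1(v=0,ok=F)] out:-; in:P3
Tick 5: [PARSE:P4(v=13,ok=F), VALIDATE:P3(v=13,ok=F), TRANSFORM:P2(v=0,ok=F), EMIT:-] out:P1(v=0); in:P4
Tick 6: [PARSE:P5(v=20,ok=F), VALIDATE:P4(v=13,ok=T), TRANSFORM:P3(v=0,ok=F), EMIT:P2(v=0,ok=F)] out:-; in:P5
At end of tick 6: ['P5', 'P4', 'P3', 'P2']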